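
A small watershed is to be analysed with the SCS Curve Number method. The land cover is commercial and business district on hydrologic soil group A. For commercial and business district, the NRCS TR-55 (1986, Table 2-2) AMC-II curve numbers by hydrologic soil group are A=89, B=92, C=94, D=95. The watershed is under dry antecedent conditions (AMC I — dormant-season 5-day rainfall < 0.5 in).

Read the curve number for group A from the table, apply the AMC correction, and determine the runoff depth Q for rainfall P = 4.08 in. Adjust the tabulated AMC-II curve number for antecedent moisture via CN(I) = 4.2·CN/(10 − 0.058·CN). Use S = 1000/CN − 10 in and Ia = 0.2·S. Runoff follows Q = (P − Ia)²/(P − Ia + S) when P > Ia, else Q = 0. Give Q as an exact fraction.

NRCS table: commercial and business district, soil group A → CN(II) = 89
Dry (AMC I): CN(I) = 4.2·89/(10 − 0.058·89) = (1869/5)/(2419/500) = 186900/2419 ≈ 77.263
Max retention: S = 1000/(186900/2419) − 10 = 5500/1869 in (≈ 2.943 in)
Initial abstraction Ia = S/5 = (5500/1869)/5 = 1100/1869 ≈ 0.589 in
Excess rainfall: 4.080 − 0.589 = 3.491 in; P > Ia so Q > 0
Q = (163138/46725)²/((163138/46725) + 5500/1869) = (26614007044/2183225625)/(300638/46725) = 13307003522/7023655275 in ≈ 1.895 in

Q = 13307003522/7023655275 in ≈ 1.895 in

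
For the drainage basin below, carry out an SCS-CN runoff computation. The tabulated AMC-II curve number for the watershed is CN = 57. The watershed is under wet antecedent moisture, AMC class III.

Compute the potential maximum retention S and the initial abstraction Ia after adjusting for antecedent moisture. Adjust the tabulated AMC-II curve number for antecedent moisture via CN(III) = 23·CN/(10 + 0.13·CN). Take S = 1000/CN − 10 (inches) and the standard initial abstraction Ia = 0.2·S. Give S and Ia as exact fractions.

CN(III) from CN(II)=57: (23·57)/(10 + 0.13·57) = 131100/1741 ≈ 75.302
Retention S: 1000/CN − 10 with CN=75.302 → S = 4300/1311 ≈ 3.280 in
Initial abstraction Ia = S/5 = (4300/1311)/5 = 860/1311 ≈ 0.656 in

S = 4300/1311 in ≈ 3.280 in; Ia = 860/1311 in ≈ 0.656 in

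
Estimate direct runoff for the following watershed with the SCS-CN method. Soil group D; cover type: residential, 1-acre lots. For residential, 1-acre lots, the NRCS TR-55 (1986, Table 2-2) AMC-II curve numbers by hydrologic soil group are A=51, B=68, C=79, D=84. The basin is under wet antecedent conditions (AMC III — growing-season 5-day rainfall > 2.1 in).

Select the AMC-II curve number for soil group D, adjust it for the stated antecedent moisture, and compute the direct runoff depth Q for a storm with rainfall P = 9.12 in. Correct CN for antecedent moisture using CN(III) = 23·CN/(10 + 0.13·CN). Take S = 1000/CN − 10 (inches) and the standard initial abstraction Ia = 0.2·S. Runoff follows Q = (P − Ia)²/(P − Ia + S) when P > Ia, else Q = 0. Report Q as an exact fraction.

NRCS table: residential, 1-acre lots, soil group D → CN(II) = 84
Wet (AMC III): CN(III) = 23·84/(10 + 0.13·84) = 1932/(523/25) = 48300/523 ≈ 92.352
Max retention: S = 1000/(48300/523) − 10 = 400/483 in (≈ 0.828 in)
Initial abstraction Ia = S/5 = (400/483)/5 = 80/483 ≈ 0.166 in
P − Ia = 9.120 − 0.166 = 108124/12075 ≈ 8.954 in (> 0, runoff occurs)
Q: (108124/12075)² ÷ (118124/12075) = 2922699844/356586825 in (≈ 8.196 in)

Q = 2922699844/356586825 in ≈ 8.196 in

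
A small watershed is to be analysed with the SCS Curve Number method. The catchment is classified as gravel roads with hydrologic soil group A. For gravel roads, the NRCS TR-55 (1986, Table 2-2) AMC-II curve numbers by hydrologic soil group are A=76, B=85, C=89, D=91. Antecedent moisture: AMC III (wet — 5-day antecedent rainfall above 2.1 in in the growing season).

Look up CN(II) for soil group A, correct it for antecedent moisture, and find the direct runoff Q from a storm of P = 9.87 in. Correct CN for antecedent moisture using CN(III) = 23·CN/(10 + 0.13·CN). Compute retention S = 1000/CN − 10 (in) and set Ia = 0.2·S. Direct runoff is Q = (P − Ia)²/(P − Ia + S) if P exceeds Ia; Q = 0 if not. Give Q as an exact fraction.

Q = 58609474587/6982080100 in ≈ 8.394 in

NRCS table: gravel roads, soil group A → CN(II) = 76
Adjust CN=76 to AMC III: 23·76/(10 + 0.13·76) → 1748 ÷ (497/25) = 43700/497 ≈ 87.928
Max retention: S = 1000/(43700/497) − 10 = 600/437 in (≈ 1.373 in)
Ia = 0.2S: 0.2·1.373 = 0.275 in (exactly 120/437)
P − Ia = 9.870 − 0.275 = 419319/43700 ≈ 9.595 in (> 0, runoff occurs)
Q = (419319/43700)²/((419319/43700) + 600/437) = (175828423761/1909690000)/(479319/43700) = 58609474587/6982080100 in ≈ 8.394 in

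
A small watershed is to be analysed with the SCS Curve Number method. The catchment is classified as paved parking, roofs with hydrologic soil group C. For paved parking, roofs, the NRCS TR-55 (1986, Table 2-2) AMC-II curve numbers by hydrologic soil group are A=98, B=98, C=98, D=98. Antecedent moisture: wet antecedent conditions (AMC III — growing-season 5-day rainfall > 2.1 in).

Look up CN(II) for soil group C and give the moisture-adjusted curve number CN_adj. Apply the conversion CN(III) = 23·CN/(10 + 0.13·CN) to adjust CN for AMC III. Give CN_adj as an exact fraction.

CN_adj = 112700/1137 ≈ 99.120

NRCS table: paved parking, roofs, soil group C → CN(II) = 98
Wet (AMC III): CN(III) = 23·98/(10 + 0.13·98) = 2254/(1137/50) = 112700/1137 ≈ 99.120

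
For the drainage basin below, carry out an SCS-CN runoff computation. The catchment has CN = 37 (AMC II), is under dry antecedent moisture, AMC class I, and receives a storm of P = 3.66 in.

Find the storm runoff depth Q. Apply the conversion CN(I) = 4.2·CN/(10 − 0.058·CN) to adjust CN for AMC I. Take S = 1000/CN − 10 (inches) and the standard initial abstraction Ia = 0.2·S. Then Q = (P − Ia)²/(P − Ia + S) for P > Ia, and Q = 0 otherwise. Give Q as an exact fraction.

CN(I) from CN(II)=37: (4.2·37)/(10 − 0.058·37) = 3700/187 ≈ 19.786
S = 1000/(3700/187) − 10 = 1500/37 in ≈ 40.541 in
Ia = 0.2·(1500/37) = 300/37 in ≈ 8.108 in
P = 3.660 ≤ Ia = 8.108 in: entire storm abstracted, Q = 0.

Q = 0 in ≈ 0.000 in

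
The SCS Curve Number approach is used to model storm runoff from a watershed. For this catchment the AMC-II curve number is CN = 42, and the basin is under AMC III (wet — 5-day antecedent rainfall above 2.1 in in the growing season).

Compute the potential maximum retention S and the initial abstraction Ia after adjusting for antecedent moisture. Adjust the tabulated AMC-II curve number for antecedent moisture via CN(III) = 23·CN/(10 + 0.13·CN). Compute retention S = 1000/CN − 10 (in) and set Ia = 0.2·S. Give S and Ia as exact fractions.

Wet (AMC III): CN(III) = 23·42/(10 + 0.13·42) = 966/(773/50) = 48300/773 ≈ 62.484
Max retention: S = 1000/(48300/773) − 10 = 2900/483 in (≈ 6.004 in)
Ia = 0.2·(2900/483) = 580/483 in ≈ 1.201 in

S = 2900/483 in ≈ 6.004 in; Ia = 580/483 in ≈ 1.201 in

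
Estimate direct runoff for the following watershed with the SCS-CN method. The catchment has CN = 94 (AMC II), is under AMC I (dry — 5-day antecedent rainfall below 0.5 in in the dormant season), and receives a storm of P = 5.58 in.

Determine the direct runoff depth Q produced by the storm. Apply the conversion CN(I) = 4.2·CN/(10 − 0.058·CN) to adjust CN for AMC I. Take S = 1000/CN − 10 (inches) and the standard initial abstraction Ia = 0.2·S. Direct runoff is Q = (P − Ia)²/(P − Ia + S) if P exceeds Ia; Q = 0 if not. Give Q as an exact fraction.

Q = 7532677681/1838961950 in ≈ 4.096 in

Adjust CN=94 to AMC I: 4.2·94/(10 − 0.058·94) → (1974/5) ÷ (1137/250) = 32900/379 ≈ 86.807
Retention S: 1000/CN − 10 with CN=86.807 → S = 500/329 ≈ 1.520 in
Initial abstraction Ia = S/5 = (500/329)/5 = 100/329 ≈ 0.304 in
P − Ia = 5.580 − 0.304 = 86791/16450 ≈ 5.276 in (> 0, runoff occurs)
Q: (86791/16450)² ÷ (111791/16450) = 7532677681/1838961950 in (≈ 4.096 in)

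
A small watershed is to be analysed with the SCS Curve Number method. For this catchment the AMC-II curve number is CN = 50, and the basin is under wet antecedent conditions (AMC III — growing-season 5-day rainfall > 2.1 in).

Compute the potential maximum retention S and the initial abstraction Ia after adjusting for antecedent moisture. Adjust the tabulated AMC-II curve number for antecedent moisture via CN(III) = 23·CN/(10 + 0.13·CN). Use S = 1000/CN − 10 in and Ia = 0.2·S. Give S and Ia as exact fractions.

Adjust CN=50 to AMC III: 23·50/(10 + 0.13·50) → 1150 ÷ (33/2) = 2300/33 ≈ 69.697
S = 1000/(2300/33) − 10 = 100/23 in ≈ 4.348 in
Ia = 0.2S: 0.2·4.348 = 0.870 in (exactly 20/23)

S = 100/23 in ≈ 4.348 in; Ia = 20/23 in ≈ 0.870 in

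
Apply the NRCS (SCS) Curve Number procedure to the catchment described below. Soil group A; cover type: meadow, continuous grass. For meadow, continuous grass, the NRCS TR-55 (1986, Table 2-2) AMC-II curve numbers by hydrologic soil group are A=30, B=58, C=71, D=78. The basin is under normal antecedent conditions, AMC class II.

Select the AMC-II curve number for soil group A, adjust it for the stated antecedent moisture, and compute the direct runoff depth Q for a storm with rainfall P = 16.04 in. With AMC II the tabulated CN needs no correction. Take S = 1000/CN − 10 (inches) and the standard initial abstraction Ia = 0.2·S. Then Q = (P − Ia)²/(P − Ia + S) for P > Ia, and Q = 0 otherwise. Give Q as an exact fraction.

NRCS table: meadow, continuous grass, soil group A → CN(II) = 30
AMC II — tabulated CN = 30 applies directly.
Retention S: 1000/CN − 10 with CN=30.000 → S = 70/3 ≈ 23.333 in
Ia = 0.2S: 0.2·23.333 = 4.667 in (exactly 14/3)
P − Ia = 16.040 − 4.667 = 853/75 ≈ 11.373 in (> 0, runoff occurs)
Q: (853/75)² ÷ (2603/75) = 727609/195225 in (≈ 3.727 in)

Q = 727609/195225 in ≈ 3.727 in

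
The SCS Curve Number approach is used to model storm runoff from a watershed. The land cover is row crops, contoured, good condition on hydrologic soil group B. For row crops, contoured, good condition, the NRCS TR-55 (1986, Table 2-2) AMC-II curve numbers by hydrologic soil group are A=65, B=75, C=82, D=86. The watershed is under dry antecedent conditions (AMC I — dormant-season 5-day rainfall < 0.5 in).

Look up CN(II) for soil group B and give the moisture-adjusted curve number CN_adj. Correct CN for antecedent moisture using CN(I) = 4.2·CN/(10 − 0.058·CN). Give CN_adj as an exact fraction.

CN_adj = 6300/113 ≈ 55.752

NRCS table: row crops, contoured, good condition, soil group B → CN(II) = 75
Adjust CN=75 to AMC I: 4.2·75/(10 − 0.058·75) → 315 ÷ (113/20) = 6300/113 ≈ 55.752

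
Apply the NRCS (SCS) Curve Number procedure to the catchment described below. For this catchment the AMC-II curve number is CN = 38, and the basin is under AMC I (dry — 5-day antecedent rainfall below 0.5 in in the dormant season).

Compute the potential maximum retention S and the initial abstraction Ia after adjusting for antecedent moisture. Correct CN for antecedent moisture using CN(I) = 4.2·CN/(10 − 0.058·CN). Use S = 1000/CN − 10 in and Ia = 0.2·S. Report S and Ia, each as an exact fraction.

S = 15500/399 in ≈ 38.847 in; Ia = 3100/399 in ≈ 7.769 in

Dry (AMC I): CN(I) = 4.2·38/(10 − 0.058·38) = (798/5)/(1949/250) = 39900/1949 ≈ 20.472
Max retention: S = 1000/(39900/1949) − 10 = 15500/399 in (≈ 38.847 in)
Ia = 0.2·(15500/399) = 3100/399 in ≈ 7.769 in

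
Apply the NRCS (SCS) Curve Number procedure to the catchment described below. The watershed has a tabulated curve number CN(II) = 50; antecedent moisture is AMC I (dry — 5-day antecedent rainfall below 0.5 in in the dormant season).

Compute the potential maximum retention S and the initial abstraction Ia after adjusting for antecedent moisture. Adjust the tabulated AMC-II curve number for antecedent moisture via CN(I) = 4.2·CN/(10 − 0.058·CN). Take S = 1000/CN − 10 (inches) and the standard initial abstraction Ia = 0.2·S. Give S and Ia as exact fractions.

Adjust CN=50 to AMC I: 4.2·50/(10 − 0.058·50) → 210 ÷ (71/10) = 2100/71 ≈ 29.577
Retention S: 1000/CN − 10 with CN=29.577 → S = 500/21 ≈ 23.810 in
Ia = 0.2·(500/21) = 100/21 in ≈ 4.762 in

S = 500/21 in ≈ 23.810 in; Ia = 100/21 in ≈ 4.762 in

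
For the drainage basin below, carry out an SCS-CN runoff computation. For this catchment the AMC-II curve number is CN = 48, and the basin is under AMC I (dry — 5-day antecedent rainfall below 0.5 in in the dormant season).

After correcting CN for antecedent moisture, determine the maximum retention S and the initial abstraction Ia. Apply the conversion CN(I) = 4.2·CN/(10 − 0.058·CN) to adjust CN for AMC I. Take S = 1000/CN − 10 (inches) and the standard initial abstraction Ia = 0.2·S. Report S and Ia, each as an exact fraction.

CN(I) from CN(II)=48: (4.2·48)/(10 − 0.058·48) = 12600/451 ≈ 27.938
Retention S: 1000/CN − 10 with CN=27.938 → S = 1625/63 ≈ 25.794 in
Initial abstraction Ia = S/5 = (1625/63)/5 = 325/63 ≈ 5.159 in

S = 1625/63 in ≈ 25.794 in; Ia = 325/63 in ≈ 5.159 in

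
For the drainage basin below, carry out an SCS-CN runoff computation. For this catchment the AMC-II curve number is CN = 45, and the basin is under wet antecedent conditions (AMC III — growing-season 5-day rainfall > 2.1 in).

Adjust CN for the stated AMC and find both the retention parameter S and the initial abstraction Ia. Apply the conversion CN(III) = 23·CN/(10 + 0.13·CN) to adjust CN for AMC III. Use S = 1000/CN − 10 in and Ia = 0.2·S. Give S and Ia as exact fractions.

S = 1100/207 in ≈ 5.314 in; Ia = 220/207 in ≈ 1.063 in

Adjust CN=45 to AMC III: 23·45/(10 + 0.13·45) → 1035 ÷ (317/20) = 20700/317 ≈ 65.300
Max retention: S = 1000/(20700/317) − 10 = 1100/207 in (≈ 5.314 in)
Initial abstraction Ia = S/5 = (1100/207)/5 = 220/207 ≈ 1.063 in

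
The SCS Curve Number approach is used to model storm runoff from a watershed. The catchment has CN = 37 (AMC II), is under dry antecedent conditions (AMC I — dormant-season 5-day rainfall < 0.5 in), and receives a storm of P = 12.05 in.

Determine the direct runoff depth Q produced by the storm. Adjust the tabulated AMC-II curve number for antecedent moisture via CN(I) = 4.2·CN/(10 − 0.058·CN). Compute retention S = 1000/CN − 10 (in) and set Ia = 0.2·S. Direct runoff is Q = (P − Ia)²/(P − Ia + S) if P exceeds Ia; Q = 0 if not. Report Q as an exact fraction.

Dry (AMC I): CN(I) = 4.2·37/(10 − 0.058·37) = (777/5)/(3927/500) = 3700/187 ≈ 19.786
Max retention: S = 1000/(3700/187) − 10 = 1500/37 in (≈ 40.541 in)
Ia = 0.2S: 0.2·40.541 = 8.108 in (exactly 300/37)
Excess rainfall: 12.050 − 8.108 = 3.942 in; P > Ia so Q > 0
Runoff Q = (P−Ia)²/(P−Ia+S) = (3.942)²/(3.942+40.541) = 8508889/24358580 ≈ 0.349 in

Q = 8508889/24358580 in ≈ 0.349 in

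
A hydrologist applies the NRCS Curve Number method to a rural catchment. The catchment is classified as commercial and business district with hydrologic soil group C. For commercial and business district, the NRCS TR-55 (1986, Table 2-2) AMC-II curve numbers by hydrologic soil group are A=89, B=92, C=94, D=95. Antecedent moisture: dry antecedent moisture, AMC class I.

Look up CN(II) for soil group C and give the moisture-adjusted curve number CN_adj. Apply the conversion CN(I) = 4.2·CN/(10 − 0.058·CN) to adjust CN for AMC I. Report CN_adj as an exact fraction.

NRCS table: commercial and business district, soil group C → CN(II) = 94
Adjust CN=94 to AMC I: 4.2·94/(10 − 0.058·94) → (1974/5) ÷ (1137/250) = 32900/379 ≈ 86.807

CN_adj = 32900/379 ≈ 86.807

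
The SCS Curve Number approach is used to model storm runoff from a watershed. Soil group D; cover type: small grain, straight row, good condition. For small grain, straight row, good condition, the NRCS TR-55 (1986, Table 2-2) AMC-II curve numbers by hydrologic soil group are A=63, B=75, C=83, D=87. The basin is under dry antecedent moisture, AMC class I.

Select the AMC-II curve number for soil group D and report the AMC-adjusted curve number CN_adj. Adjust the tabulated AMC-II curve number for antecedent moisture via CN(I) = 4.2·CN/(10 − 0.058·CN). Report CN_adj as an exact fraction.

CN_adj = 182700/2477 ≈ 73.759

NRCS table: small grain, straight row, good condition, soil group D → CN(II) = 87
Dry (AMC I): CN(I) = 4.2·87/(10 − 0.058·87) = (1827/5)/(2477/500) = 182700/2477 ≈ 73.759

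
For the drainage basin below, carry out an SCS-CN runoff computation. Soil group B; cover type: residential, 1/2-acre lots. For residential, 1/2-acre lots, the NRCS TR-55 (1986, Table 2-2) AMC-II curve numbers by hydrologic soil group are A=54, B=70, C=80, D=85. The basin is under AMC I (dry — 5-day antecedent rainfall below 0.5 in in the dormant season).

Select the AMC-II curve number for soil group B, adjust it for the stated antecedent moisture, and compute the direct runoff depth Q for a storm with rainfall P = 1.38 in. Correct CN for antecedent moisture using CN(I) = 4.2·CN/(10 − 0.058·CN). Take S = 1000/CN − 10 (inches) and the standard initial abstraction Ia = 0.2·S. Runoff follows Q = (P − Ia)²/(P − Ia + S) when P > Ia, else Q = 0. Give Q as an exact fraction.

Q = 0 in ≈ 0.000 in

NRCS table: residential, 1/2-acre lots, soil group B → CN(II) = 70
CN(I) from CN(II)=70: (4.2·70)/(10 − 0.058·70) = 4900/99 ≈ 49.495
Max retention: S = 1000/(4900/99) − 10 = 500/49 in (≈ 10.204 in)
Ia = 0.2·(500/49) = 100/49 in ≈ 2.041 in
P = 1.380 ≤ Ia = 2.041 in: entire storm abstracted, Q = 0.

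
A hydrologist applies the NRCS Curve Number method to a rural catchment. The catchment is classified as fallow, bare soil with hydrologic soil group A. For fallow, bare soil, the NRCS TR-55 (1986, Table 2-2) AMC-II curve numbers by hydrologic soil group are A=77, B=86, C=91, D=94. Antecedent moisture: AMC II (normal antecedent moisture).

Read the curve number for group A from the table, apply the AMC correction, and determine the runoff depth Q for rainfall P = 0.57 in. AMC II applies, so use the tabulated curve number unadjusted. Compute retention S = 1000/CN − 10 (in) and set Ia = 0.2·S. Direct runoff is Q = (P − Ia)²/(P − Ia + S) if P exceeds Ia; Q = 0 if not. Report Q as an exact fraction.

NRCS table: fallow, bare soil, soil group A → CN(II) = 77
AMC II — tabulated CN = 77 applies directly.
Retention S: 1000/CN − 10 with CN=77.000 → S = 230/77 ≈ 2.987 in
Ia = 0.2·(230/77) = 46/77 in ≈ 0.597 in
P = 0.570 ≤ Ia = 0.597 in: entire storm abstracted, Q = 0.

Q = 0 in ≈ 0.000 in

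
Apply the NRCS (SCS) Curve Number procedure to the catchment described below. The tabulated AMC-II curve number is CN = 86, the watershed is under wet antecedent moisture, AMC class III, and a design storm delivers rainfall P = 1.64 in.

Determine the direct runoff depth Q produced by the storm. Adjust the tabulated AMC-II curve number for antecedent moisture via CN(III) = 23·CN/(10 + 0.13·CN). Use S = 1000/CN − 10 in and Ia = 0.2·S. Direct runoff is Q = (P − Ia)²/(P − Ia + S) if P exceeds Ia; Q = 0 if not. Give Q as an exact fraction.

Q = 1372628401/1348724025 in ≈ 1.018 in

Adjust CN=86 to AMC III: 23·86/(10 + 0.13·86) → 1978 ÷ (1059/50) = 98900/1059 ≈ 93.390
Retention S: 1000/CN − 10 with CN=93.390 → S = 700/989 ≈ 0.708 in
Ia = 0.2·(700/989) = 140/989 in ≈ 0.142 in
Excess rainfall: 1.640 − 0.142 = 1.498 in; P > Ia so Q > 0
Q: (37049/24725)² ÷ (54549/24725) = 1372628401/1348724025 in (≈ 1.018 in)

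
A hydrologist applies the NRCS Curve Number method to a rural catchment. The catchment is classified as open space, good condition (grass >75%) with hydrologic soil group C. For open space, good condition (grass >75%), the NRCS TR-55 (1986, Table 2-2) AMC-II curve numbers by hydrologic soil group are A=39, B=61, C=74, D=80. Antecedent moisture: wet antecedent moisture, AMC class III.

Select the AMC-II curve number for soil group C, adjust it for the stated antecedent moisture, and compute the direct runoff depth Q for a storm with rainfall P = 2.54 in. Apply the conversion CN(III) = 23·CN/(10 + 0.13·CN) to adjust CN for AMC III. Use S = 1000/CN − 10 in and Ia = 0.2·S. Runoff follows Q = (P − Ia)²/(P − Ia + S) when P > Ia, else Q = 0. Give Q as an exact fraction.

Q = 9039635929/6811276350 in ≈ 1.327 in

NRCS table: open space, good condition (grass >75%), soil group C → CN(II) = 74
Wet (AMC III): CN(III) = 23·74/(10 + 0.13·74) = 1702/(981/50) = 85100/981 ≈ 86.748
Retention S: 1000/CN − 10 with CN=86.748 → S = 1300/851 ≈ 1.528 in
Ia = 0.2S: 0.2·1.528 = 0.306 in (exactly 260/851)
P − Ia = 2.540 − 0.306 = 95077/42550 ≈ 2.234 in (> 0, runoff occurs)
Runoff Q = (P−Ia)²/(P−Ia+S) = (2.234)²/(2.234+1.528) = 9039635929/6811276350 ≈ 1.327 in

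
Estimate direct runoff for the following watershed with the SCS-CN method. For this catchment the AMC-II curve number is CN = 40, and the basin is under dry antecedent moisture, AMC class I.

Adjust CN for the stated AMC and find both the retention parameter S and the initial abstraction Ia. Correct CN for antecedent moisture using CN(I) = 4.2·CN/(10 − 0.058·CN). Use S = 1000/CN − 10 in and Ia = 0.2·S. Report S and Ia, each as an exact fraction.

Adjust CN=40 to AMC I: 4.2·40/(10 − 0.058·40) → 168 ÷ (192/25) = 175/8 ≈ 21.875
Retention S: 1000/CN − 10 with CN=21.875 → S = 250/7 ≈ 35.714 in
Initial abstraction Ia = S/5 = (250/7)/5 = 50/7 ≈ 7.143 in

S = 250/7 in ≈ 35.714 in; Ia = 50/7 in ≈ 7.143 in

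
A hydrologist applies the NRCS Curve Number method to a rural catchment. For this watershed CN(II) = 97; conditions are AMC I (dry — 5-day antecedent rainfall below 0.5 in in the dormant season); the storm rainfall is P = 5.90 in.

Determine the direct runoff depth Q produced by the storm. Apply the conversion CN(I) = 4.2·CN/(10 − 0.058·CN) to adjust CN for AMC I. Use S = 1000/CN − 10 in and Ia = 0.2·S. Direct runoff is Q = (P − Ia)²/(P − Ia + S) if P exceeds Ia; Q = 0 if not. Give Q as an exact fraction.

CN(I) from CN(II)=97: (4.2·97)/(10 − 0.058·97) = 67900/729 ≈ 93.141
Max retention: S = 1000/(67900/729) − 10 = 500/679 in (≈ 0.736 in)
Initial abstraction Ia = S/5 = (500/679)/5 = 100/679 ≈ 0.147 in
Since P=5.900 > Ia=0.147: effective rainfall P−Ia = 39061/6790 in
Runoff Q = (P−Ia)²/(P−Ia+S) = (5.753)²/(5.753+0.736) = 1525761721/299174190 ≈ 5.100 in

Q = 1525761721/299174190 in ≈ 5.100 in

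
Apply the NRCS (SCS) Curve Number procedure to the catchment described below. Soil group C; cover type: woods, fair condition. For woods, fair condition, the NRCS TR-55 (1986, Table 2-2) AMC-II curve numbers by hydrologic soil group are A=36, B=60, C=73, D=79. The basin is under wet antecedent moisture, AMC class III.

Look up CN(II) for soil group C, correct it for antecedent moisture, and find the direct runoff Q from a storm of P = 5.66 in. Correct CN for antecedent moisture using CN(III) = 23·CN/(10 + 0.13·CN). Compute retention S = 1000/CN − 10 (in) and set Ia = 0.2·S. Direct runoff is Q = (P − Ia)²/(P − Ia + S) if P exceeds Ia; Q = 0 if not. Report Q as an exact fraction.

Q = 200844696649/48956030150 in ≈ 4.103 in

NRCS table: woods, fair condition, soil group C → CN(II) = 73
CN(III) from CN(II)=73: (23·73)/(10 + 0.13·73) = 167900/1949 ≈ 86.147
Max retention: S = 1000/(167900/1949) − 10 = 2700/1679 in (≈ 1.608 in)
Ia = 0.2·(2700/1679) = 540/1679 in ≈ 0.322 in
P − Ia = 5.660 − 0.322 = 448157/83950 ≈ 5.338 in (> 0, runoff occurs)
Runoff Q = (P−Ia)²/(P−Ia+S) = (5.338)²/(5.338+1.608) = 200844696649/48956030150 ≈ 4.103 in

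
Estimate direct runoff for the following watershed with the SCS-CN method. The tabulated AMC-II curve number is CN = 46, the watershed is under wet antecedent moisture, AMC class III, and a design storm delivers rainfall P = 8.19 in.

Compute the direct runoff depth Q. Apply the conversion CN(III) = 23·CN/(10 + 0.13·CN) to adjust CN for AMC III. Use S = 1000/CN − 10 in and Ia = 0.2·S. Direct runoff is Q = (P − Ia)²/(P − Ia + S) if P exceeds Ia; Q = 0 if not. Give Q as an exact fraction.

CN(III) from CN(II)=46: (23·46)/(10 + 0.13·46) = 52900/799 ≈ 66.208
S = 1000/(52900/799) − 10 = 2700/529 in ≈ 5.104 in
Ia = 0.2S: 0.2·5.104 = 1.021 in (exactly 540/529)
Excess rainfall: 8.190 − 1.021 = 7.169 in; P > Ia so Q > 0
Runoff Q = (P−Ia)²/(P−Ia+S) = (7.169)²/(7.169+5.104) = 15981257889/3816153100 ≈ 4.188 in

Q = 15981257889/3816153100 in ≈ 4.188 in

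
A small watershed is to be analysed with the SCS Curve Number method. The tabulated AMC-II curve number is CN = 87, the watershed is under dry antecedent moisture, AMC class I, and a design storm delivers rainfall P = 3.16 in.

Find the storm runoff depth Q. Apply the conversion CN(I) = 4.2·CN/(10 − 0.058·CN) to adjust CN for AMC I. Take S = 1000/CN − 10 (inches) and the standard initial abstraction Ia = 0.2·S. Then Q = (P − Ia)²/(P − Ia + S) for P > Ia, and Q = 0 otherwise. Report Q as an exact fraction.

Q = 12506619889/12530159775 in ≈ 0.998 in

Adjust CN=87 to AMC I: 4.2·87/(10 − 0.058·87) → (1827/5) ÷ (2477/500) = 182700/2477 ≈ 73.759
Retention S: 1000/CN − 10 with CN=73.759 → S = 6500/1827 ≈ 3.558 in
Initial abstraction Ia = S/5 = (6500/1827)/5 = 1300/1827 ≈ 0.712 in
P − Ia = 3.160 − 0.712 = 111833/45675 ≈ 2.448 in (> 0, runoff occurs)
Runoff Q = (P−Ia)²/(P−Ia+S) = (2.448)²/(2.448+3.558) = 12506619889/12530159775 ≈ 0.998 in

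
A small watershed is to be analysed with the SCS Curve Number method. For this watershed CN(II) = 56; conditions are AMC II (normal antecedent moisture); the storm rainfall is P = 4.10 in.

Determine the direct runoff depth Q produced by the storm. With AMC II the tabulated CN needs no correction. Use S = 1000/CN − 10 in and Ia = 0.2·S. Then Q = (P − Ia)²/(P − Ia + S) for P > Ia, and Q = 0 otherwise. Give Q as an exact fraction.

CN(II) = 56; AMC II needs no correction.
Retention S: 1000/CN − 10 with CN=56.000 → S = 55/7 ≈ 7.857 in
Ia = 0.2S: 0.2·7.857 = 1.571 in (exactly 11/7)
Since P=4.100 > Ia=1.571: effective rainfall P−Ia = 177/70 in
Runoff Q = (P−Ia)²/(P−Ia+S) = (2.529)²/(2.529+7.857) = 31329/50890 ≈ 0.616 in

Q = 31329/50890 in ≈ 0.616 in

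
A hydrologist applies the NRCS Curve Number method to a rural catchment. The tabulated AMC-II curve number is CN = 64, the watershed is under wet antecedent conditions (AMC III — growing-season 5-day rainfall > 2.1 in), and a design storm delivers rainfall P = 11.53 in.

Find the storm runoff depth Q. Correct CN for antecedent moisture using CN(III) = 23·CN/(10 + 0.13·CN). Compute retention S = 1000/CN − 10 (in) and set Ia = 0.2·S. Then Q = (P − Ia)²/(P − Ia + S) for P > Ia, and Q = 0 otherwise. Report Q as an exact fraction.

Adjust CN=64 to AMC III: 23·64/(10 + 0.13·64) → 1472 ÷ (458/25) = 18400/229 ≈ 80.349
Retention S: 1000/CN − 10 with CN=80.349 → S = 225/92 ≈ 2.446 in
Ia = 0.2S: 0.2·2.446 = 0.489 in (exactly 45/92)
P − Ia = 11.530 − 0.489 = 12697/1150 ≈ 11.041 in (> 0, runoff occurs)
Q: (12697/1150)² ÷ (31019/2300) = 161213809/17835925 in (≈ 9.039 in)

Q = 161213809/17835925 in ≈ 9.039 in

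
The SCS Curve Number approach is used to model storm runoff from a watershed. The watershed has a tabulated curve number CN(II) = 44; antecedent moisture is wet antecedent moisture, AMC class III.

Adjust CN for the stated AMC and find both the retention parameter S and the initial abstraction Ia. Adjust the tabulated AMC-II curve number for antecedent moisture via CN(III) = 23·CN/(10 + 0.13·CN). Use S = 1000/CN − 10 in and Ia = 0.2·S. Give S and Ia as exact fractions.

S = 1400/253 in ≈ 5.534 in; Ia = 280/253 in ≈ 1.107 in

Wet (AMC III): CN(III) = 23·44/(10 + 0.13·44) = 1012/(393/25) = 25300/393 ≈ 64.377
Max retention: S = 1000/(25300/393) − 10 = 1400/253 in (≈ 5.534 in)
Initial abstraction Ia = S/5 = (1400/253)/5 = 280/253 ≈ 1.107 in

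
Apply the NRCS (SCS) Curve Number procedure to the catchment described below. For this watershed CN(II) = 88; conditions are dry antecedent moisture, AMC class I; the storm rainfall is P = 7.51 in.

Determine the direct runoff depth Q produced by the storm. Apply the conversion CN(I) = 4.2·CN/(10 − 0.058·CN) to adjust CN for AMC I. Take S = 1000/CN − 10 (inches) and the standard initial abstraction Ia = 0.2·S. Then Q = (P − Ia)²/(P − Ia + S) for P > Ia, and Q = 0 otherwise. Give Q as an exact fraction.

Dry (AMC I): CN(I) = 4.2·88/(10 − 0.058·88) = (1848/5)/(612/125) = 3850/51 ≈ 75.490
S = 1000/(3850/51) − 10 = 250/77 in ≈ 3.247 in
Initial abstraction Ia = S/5 = (250/77)/5 = 50/77 ≈ 0.649 in
Since P=7.510 > Ia=0.649: effective rainfall P−Ia = 52827/7700 in
Q = (52827/7700)²/((52827/7700) + 250/77) = (2790691929/59290000)/(77827/7700) = 2790691929/599267900 in ≈ 4.657 in

Q = 2790691929/599267900 in ≈ 4.657 in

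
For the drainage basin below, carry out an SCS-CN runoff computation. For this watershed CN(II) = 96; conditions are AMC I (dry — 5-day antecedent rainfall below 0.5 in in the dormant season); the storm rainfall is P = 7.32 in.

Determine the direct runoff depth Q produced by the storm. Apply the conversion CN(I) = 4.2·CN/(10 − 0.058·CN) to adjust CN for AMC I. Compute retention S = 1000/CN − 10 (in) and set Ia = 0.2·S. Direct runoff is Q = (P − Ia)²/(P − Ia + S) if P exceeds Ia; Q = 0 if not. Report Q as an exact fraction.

Adjust CN=96 to AMC I: 4.2·96/(10 − 0.058·96) → (2016/5) ÷ (554/125) = 25200/277 ≈ 90.975
Max retention: S = 1000/(25200/277) − 10 = 125/126 in (≈ 0.992 in)
Ia = 0.2S: 0.2·0.992 = 0.198 in (exactly 25/126)
Excess rainfall: 7.320 − 0.198 = 7.122 in; P > Ia so Q > 0
Q = (22433/3150)²/((22433/3150) + 125/126) = (503239489/9922500)/(12779/1575) = 503239489/80507700 in ≈ 6.251 in

Q = 503239489/80507700 in ≈ 6.251 in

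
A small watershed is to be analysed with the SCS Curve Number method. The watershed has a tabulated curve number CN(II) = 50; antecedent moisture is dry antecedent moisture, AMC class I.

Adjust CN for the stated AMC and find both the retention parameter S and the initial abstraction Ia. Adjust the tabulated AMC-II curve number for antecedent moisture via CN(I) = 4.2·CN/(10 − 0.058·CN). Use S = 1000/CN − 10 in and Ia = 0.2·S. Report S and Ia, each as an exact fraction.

S = 500/21 in ≈ 23.810 in; Ia = 100/21 in ≈ 4.762 in

Adjust CN=50 to AMC I: 4.2·50/(10 − 0.058·50) → 210 ÷ (71/10) = 2100/71 ≈ 29.577
S = 1000/(2100/71) − 10 = 500/21 in ≈ 23.810 in
Initial abstraction Ia = S/5 = (500/21)/5 = 100/21 ≈ 4.762 in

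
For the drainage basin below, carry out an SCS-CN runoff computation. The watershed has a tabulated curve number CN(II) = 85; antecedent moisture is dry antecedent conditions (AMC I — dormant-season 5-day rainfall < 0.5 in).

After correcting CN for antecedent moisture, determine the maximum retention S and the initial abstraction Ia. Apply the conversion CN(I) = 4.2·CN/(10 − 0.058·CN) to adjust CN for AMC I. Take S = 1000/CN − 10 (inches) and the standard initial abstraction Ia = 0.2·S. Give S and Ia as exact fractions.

S = 500/119 in ≈ 4.202 in; Ia = 100/119 in ≈ 0.840 in

CN(I) from CN(II)=85: (4.2·85)/(10 − 0.058·85) = 11900/169 ≈ 70.414
Max retention: S = 1000/(11900/169) − 10 = 500/119 in (≈ 4.202 in)
Initial abstraction Ia = S/5 = (500/119)/5 = 100/119 ≈ 0.840 in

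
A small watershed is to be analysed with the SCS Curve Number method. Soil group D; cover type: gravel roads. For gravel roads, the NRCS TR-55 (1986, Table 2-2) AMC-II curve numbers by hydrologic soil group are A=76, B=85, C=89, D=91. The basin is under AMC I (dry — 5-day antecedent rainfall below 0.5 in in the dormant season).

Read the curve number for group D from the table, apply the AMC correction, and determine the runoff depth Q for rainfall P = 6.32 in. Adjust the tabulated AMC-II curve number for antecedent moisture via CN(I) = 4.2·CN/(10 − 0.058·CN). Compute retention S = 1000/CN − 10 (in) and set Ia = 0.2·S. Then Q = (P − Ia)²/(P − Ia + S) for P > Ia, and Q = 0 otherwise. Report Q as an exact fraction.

Q = 4338088658/1040268775 in ≈ 4.170 in

NRCS table: gravel roads, soil group D → CN(II) = 91
CN(I) from CN(II)=91: (4.2·91)/(10 − 0.058·91) = 63700/787 ≈ 80.940
Retention S: 1000/CN − 10 with CN=80.940 → S = 1500/637 ≈ 2.355 in
Ia = 0.2·(1500/637) = 300/637 in ≈ 0.471 in
P − Ia = 6.320 − 0.471 = 93146/15925 ≈ 5.849 in (> 0, runoff occurs)
Q: (93146/15925)² ÷ (130646/15925) = 4338088658/1040268775 in (≈ 4.170 in)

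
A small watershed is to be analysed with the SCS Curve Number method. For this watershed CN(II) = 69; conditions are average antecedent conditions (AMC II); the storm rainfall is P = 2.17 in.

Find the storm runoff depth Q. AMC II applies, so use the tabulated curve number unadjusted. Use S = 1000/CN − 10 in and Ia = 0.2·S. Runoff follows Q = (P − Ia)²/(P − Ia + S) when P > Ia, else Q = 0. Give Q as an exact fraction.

Q = 2482759/8852700 in ≈ 0.280 in

AMC II — tabulated CN = 69 applies directly.
Retention S: 1000/CN − 10 with CN=69.000 → S = 310/69 ≈ 4.493 in
Initial abstraction Ia = S/5 = (310/69)/5 = 62/69 ≈ 0.899 in
Excess rainfall: 2.170 − 0.899 = 1.271 in; P > Ia so Q > 0
Q = (8773/6900)²/((8773/6900) + 310/69) = (76965529/47610000)/(39773/6900) = 2482759/8852700 in ≈ 0.280 in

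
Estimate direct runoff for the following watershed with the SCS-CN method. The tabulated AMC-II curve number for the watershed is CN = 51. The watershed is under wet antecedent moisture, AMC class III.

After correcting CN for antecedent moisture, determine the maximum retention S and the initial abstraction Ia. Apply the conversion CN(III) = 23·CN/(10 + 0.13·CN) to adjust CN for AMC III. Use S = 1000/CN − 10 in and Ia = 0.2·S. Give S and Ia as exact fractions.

CN(III) from CN(II)=51: (23·51)/(10 + 0.13·51) = 117300/1663 ≈ 70.535
Retention S: 1000/CN − 10 with CN=70.535 → S = 4900/1173 ≈ 4.177 in
Ia = 0.2·(4900/1173) = 980/1173 in ≈ 0.835 in

S = 4900/1173 in ≈ 4.177 in; Ia = 980/1173 in ≈ 0.835 in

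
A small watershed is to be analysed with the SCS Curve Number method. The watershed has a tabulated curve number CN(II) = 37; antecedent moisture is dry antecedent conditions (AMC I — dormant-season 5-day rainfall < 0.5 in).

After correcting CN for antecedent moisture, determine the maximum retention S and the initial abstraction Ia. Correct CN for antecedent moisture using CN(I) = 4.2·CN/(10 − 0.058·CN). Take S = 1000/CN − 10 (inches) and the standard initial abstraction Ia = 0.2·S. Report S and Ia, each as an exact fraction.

Adjust CN=37 to AMC I: 4.2·37/(10 − 0.058·37) → (777/5) ÷ (3927/500) = 3700/187 ≈ 19.786
Max retention: S = 1000/(3700/187) − 10 = 1500/37 in (≈ 40.541 in)
Initial abstraction Ia = S/5 = (1500/37)/5 = 300/37 ≈ 8.108 in

S = 1500/37 in ≈ 40.541 in; Ia = 300/37 in ≈ 8.108 in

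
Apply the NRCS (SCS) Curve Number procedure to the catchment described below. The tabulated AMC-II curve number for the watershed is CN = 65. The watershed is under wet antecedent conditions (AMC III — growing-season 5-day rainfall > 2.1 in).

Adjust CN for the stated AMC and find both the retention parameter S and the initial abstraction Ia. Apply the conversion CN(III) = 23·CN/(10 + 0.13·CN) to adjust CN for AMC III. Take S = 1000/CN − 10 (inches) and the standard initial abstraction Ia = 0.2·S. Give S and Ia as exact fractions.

S = 700/299 in ≈ 2.341 in; Ia = 140/299 in ≈ 0.468 in

CN(III) from CN(II)=65: (23·65)/(10 + 0.13·65) = 29900/369 ≈ 81.030
Retention S: 1000/CN − 10 with CN=81.030 → S = 700/299 ≈ 2.341 in
Ia = 0.2·(700/299) = 140/299 in ≈ 0.468 in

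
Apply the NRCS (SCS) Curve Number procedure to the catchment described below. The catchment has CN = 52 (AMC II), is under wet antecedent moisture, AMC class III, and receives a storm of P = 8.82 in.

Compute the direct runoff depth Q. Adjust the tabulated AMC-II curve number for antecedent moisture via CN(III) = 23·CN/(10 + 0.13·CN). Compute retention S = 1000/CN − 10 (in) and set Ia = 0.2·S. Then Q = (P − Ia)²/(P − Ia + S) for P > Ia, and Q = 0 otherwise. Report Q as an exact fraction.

Wet (AMC III): CN(III) = 23·52/(10 + 0.13·52) = 1196/(419/25) = 29900/419 ≈ 71.360
Max retention: S = 1000/(29900/419) − 10 = 1200/299 in (≈ 4.013 in)
Initial abstraction Ia = S/5 = (1200/299)/5 = 240/299 ≈ 0.803 in
Excess rainfall: 8.820 − 0.803 = 8.017 in; P > Ia so Q > 0
Runoff Q = (P−Ia)²/(P−Ia+S) = (8.017)²/(8.017+4.013) = 4788726627/896297350 ≈ 5.343 in

Q = 4788726627/896297350 in ≈ 5.343 in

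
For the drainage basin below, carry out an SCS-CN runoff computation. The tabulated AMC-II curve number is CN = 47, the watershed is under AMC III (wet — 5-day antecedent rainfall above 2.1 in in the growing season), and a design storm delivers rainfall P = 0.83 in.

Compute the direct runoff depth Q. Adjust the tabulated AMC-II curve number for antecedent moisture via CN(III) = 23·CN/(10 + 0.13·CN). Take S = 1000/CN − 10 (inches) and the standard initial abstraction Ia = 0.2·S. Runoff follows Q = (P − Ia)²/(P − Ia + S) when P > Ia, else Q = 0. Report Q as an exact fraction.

CN(III) from CN(II)=47: (23·47)/(10 + 0.13·47) = 108100/1611 ≈ 67.101
Retention S: 1000/CN − 10 with CN=67.101 → S = 5300/1081 ≈ 4.903 in
Initial abstraction Ia = S/5 = (5300/1081)/5 = 1060/1081 ≈ 0.981 in
P = 0.830 ≤ Ia = 0.981 in: entire storm abstracted, Q = 0.

Q = 0 in ≈ 0.000 in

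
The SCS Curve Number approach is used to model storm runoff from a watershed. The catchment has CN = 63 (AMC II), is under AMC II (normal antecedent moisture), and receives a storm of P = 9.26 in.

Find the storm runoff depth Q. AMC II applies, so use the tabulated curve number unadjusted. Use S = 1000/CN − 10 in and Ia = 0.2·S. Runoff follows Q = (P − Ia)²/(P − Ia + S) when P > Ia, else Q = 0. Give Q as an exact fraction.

Average conditions: CN = 63 (no AMC adjustment).
S = 1000/63 − 10 = 370/63 in ≈ 5.873 in
Ia = 0.2·(370/63) = 74/63 in ≈ 1.175 in
Excess rainfall: 9.260 − 1.175 = 8.085 in; P > Ia so Q > 0
Q = (25469/3150)²/((25469/3150) + 370/63) = (648669961/9922500)/(43969/3150) = 648669961/138502350 in ≈ 4.683 in

Q = 648669961/138502350 in ≈ 4.683 in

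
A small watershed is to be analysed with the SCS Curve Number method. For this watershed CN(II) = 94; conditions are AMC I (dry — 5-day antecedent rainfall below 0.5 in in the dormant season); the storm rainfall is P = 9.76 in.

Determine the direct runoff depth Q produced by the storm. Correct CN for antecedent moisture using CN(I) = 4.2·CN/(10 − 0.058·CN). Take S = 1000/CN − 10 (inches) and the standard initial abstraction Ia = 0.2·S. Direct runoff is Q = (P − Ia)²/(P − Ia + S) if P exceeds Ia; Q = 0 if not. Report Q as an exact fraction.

Q = 1512276544/185630025 in ≈ 8.147 in

CN(I) from CN(II)=94: (4.2·94)/(10 − 0.058·94) = 32900/379 ≈ 86.807
S = 1000/(32900/379) − 10 = 500/329 in ≈ 1.520 in
Initial abstraction Ia = S/5 = (500/329)/5 = 100/329 ≈ 0.304 in
Excess rainfall: 9.760 − 0.304 = 9.456 in; P > Ia so Q > 0
Q: (77776/8225)² ÷ (90276/8225) = 1512276544/185630025 in (≈ 8.147 in)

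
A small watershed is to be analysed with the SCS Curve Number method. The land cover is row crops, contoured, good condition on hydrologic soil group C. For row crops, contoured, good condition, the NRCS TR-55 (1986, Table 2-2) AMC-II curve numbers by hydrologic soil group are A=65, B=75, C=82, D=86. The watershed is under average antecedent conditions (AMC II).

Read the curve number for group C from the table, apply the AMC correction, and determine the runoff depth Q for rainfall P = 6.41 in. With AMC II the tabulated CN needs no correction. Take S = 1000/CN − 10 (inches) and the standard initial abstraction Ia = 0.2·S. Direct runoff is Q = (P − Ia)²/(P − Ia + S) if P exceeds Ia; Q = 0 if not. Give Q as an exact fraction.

NRCS table: row crops, contoured, good condition, soil group C → CN(II) = 82
Average conditions: CN = 82 (no AMC adjustment).
Max retention: S = 1000/82 − 10 = 90/41 in (≈ 2.195 in)
Initial abstraction Ia = S/5 = (90/41)/5 = 18/41 ≈ 0.439 in
P − Ia = 6.410 − 0.439 = 24481/4100 ≈ 5.971 in (> 0, runoff occurs)
Runoff Q = (P−Ia)²/(P−Ia+S) = (5.971)²/(5.971+2.195) = 599319361/137272100 ≈ 4.366 in

Q = 599319361/137272100 in ≈ 4.366 in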